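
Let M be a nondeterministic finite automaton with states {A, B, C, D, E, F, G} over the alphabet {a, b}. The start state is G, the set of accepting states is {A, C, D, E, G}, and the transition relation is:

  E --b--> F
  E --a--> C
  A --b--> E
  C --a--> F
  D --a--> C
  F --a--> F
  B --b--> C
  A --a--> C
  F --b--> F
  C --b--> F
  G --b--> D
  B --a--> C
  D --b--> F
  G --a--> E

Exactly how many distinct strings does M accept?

5

The useful subgraph on states {C, D, E, G} is acyclic, so L(M) is finite; the longest accepting path visits 3 useful states, giving maximum string length 2.
Counting accepting paths from G by length: 1 of length 0, 2 of length 1, 2 of length 2. Total 5.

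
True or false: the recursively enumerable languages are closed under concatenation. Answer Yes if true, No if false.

Yes

Dovetail over all split points of the input and all step bounds t = 1, 2, …, simulating the recogniser for L₁ on the prefix and the recogniser for L₂ on the suffix for t steps; accept if for some split both accept.
So the recursively enumerable languages are closed under concatenation.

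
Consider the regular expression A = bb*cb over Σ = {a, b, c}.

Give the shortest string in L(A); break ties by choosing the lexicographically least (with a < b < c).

By inspection of the expression, no string of length less than 3 matches, and bcb is the lexicographically first match of length 3.

bcb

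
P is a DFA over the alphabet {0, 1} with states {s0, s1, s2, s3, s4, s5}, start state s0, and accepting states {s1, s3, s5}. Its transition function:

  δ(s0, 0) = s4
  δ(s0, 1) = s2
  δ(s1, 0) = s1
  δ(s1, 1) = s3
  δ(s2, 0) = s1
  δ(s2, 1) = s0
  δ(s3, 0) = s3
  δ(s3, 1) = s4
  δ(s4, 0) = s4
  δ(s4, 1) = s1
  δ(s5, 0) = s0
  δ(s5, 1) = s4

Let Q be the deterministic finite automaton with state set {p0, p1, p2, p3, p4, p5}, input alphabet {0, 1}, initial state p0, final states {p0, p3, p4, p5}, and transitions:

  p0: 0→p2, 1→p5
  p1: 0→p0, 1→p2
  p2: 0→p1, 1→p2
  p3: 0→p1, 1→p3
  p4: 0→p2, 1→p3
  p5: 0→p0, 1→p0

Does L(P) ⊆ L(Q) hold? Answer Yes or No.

No

The string 01 is in L(P) but not in L(Q).
So L(P) ⊄ L(Q).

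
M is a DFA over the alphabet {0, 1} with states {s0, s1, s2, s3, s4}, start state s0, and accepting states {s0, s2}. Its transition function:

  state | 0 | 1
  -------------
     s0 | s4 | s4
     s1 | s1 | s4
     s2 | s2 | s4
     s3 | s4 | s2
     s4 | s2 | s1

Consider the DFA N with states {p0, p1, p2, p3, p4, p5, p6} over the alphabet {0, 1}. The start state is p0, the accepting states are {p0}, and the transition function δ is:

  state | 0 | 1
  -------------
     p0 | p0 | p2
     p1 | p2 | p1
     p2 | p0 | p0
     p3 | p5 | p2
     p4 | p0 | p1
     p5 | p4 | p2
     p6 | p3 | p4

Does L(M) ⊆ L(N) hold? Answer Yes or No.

Exploring the product automaton M × N from the start pair (s0, p0), following both machines on each input symbol, reaches 6 state pairs: (s0, p0), (s4, p0), (s4, p2), (s2, p0), (s1, p2), (s1, p0).
M accepts in {s0, s2} and N accepts in {p0}. The reachable pairs whose M-component is accepting are (s0, p0), (s2, p0); in each of them the N-component is accepting too, so the product for L(M) \ L(N) (M-component accepting, N-component rejecting) has no reachable accepting pair and the difference is empty.
Hence every string in L(M) is also in L(N).

Yes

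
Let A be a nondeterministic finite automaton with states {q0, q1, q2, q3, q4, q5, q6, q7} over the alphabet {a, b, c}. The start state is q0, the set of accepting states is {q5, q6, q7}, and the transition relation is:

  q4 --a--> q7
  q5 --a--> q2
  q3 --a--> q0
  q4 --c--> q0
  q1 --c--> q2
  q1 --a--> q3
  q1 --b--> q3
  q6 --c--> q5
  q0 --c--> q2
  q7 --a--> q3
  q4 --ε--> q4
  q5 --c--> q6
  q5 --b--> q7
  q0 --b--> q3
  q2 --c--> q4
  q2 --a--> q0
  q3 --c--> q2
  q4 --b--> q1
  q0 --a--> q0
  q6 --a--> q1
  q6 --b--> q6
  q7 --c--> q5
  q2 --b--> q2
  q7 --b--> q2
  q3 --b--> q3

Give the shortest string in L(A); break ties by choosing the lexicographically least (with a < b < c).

cca

A breadth-first search from q0 reaches an accepting state first via the path q0 → q2 → q4 → q7 on input cca.
No string of length < 3 is accepted (BFS exhausts all shorter strings without reaching an accepting state), and cca is the lexicographically least accepting string of length 3.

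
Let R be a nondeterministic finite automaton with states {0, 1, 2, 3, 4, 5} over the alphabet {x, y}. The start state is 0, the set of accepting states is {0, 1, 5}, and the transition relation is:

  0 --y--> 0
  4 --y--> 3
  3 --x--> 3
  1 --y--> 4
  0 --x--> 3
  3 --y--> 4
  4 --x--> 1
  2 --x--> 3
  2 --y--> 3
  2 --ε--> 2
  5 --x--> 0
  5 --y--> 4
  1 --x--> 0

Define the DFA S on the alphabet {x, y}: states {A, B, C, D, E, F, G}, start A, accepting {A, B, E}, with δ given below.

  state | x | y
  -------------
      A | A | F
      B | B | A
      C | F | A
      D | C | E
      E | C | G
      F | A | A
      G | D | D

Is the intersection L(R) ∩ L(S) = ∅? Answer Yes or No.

No

The empty string ε is accepted by both R and S.
Hence L(R) ∩ L(S) ≠ ∅.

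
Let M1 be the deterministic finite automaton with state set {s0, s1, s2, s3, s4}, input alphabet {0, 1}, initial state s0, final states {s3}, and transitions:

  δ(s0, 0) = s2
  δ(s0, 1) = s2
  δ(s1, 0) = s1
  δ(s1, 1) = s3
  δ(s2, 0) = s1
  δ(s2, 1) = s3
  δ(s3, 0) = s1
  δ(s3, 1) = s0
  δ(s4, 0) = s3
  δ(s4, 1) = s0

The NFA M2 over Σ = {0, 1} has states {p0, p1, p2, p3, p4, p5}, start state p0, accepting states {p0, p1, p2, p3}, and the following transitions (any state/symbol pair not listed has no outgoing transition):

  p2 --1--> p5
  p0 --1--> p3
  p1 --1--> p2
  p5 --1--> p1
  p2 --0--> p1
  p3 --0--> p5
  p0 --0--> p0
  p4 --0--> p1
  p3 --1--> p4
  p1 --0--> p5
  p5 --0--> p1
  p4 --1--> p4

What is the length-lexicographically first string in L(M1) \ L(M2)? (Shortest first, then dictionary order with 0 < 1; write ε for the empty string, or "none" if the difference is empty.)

The string 11 is accepted by M1 but not by M2.
No shorter string lies in the difference, and 11 is the lexicographically first length-2 string in L(M1) \ L(M2).

11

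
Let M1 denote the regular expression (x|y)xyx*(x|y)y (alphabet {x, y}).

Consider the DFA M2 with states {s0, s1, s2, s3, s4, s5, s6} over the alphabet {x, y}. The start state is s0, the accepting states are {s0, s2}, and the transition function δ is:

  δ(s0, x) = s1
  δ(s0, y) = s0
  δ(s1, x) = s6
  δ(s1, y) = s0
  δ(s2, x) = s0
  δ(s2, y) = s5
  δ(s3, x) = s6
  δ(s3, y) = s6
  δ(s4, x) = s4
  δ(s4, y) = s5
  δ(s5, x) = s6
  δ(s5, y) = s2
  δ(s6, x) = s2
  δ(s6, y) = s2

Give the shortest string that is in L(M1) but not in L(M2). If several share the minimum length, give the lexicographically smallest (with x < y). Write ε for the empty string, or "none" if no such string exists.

The string yxyxxxy is accepted by M1 but not by M2.
No shorter string lies in the difference, and yxyxxxy is the lexicographically first length-7 string in L(M1) \ L(M2).

yxyxxxy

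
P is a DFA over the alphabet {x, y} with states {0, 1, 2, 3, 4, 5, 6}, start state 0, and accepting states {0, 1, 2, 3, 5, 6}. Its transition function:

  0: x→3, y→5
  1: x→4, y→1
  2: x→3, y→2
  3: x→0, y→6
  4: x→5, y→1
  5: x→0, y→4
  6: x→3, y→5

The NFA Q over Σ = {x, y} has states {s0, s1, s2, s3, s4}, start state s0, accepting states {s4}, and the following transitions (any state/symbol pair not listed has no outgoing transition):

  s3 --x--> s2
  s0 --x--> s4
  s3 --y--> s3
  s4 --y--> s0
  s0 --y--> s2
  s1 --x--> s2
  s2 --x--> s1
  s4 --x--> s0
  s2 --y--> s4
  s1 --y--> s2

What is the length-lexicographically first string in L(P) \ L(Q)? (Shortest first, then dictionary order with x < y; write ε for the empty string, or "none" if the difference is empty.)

ε

The empty string ε is accepted by P but not by Q.
Since ε is the unique shortest string, it is the required witness.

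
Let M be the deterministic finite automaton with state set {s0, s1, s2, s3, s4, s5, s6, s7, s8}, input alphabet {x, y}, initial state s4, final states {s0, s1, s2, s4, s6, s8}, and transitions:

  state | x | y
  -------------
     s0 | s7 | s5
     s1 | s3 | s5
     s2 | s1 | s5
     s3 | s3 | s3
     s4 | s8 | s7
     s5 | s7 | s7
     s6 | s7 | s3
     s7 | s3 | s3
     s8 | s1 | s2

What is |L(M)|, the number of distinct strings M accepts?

5

The useful subgraph on states {s1, s2, s4, s8} is acyclic, so L(M) is finite; the longest accepting path visits 4 useful states, giving maximum string length 3.
Counting accepting paths from s4 by length: 1 of length 0, 1 of length 1, 2 of length 2, 1 of length 3. Total 5.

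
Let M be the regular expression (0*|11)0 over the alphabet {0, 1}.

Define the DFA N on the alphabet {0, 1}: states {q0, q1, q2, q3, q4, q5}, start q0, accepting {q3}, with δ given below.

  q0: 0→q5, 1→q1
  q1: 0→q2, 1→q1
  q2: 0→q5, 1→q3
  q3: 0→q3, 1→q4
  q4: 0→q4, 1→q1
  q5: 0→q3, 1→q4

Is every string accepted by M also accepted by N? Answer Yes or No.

No

The string 0 is in L(M) but not in L(N).
So L(M) ⊄ L(N).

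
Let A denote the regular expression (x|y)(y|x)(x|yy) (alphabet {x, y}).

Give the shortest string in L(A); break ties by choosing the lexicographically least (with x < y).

xxx

By inspection of the expression, no string of length less than 3 matches, and xxx is the lexicographically first match of length 3.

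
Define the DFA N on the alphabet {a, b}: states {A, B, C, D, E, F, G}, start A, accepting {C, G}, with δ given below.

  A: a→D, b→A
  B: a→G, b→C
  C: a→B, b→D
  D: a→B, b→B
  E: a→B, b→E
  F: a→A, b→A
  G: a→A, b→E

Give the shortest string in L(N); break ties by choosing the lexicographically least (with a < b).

A breadth-first search from A reaches an accepting state first via the path A → D → B → G on input aaa.
No string of length < 3 is accepted (BFS exhausts all shorter strings without reaching an accepting state), and aaa is the lexicographically least accepting string of length 3.

aaa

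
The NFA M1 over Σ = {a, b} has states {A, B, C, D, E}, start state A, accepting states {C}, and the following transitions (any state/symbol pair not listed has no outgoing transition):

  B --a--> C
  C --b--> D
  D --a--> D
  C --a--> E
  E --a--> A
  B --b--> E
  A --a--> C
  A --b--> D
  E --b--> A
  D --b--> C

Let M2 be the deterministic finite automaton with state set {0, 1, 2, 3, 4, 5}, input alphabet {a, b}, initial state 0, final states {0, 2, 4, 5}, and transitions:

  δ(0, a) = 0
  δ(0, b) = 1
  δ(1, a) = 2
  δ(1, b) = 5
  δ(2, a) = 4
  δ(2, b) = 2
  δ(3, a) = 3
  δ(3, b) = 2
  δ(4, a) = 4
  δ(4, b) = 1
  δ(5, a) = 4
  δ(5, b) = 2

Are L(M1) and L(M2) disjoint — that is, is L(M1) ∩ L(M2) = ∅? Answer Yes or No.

No

The string a is accepted by both M1 and M2.
Hence L(M1) ∩ L(M2) ≠ ∅.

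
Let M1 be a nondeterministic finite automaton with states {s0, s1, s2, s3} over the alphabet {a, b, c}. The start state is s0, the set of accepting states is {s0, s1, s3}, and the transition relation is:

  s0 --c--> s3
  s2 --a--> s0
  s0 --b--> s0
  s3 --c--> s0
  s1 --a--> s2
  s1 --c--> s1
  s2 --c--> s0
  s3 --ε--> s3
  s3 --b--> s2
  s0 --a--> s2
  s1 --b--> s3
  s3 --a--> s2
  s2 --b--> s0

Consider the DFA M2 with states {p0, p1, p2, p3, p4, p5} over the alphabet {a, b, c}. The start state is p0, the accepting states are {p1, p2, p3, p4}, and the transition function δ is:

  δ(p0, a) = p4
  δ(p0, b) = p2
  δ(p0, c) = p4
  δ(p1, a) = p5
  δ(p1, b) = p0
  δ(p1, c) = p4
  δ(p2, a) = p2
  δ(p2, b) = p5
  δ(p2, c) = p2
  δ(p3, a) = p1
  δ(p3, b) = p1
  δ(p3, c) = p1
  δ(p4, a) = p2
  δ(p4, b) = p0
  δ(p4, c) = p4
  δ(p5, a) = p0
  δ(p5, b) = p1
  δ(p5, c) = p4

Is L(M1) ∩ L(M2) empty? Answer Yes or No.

No

The string b is accepted by both M1 and M2.
Hence L(M1) ∩ L(M2) ≠ ∅.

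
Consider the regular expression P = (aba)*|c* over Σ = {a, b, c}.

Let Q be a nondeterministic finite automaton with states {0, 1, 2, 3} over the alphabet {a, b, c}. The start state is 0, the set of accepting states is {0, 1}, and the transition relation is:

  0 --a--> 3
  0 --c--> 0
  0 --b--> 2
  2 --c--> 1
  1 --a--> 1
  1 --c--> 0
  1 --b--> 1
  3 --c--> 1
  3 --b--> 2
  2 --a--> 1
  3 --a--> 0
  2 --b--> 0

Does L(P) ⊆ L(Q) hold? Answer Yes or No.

Converting the expression P to a DFA (subset construction, then merging equivalent states) gives the minimal DFA with states {p0, p1, p2, p3, p4, p5}, start state p0, accepting states {p0, p3, p5} and transitions p0: a→p1, b→p2, c→p3; p1: a→p2, b→p4, c→p2; p2: a→p2, b→p2, c→p2; p3: a→p2, b→p2, c→p3; p4: a→p5, b→p2, c→p2; p5: a→p1, b→p2, c→p2.
Exploring the product automaton P × Q from the start pair (p0, 0), following both machines on each input symbol, reaches 11 state pairs: (p0, 0), (p1, 3), (p2, 2), (p3, 0), (p2, 0), (p4, 2), (p2, 1), (p2, 3), (p5, 1), (p1, 1), (p4, 1).
P accepts in {p0, p3, p5} and Q accepts in {0, 1}. The reachable pairs whose P-component is accepting are (p0, 0), (p3, 0), (p5, 1); in each of them the Q-component is accepting too, so the product for L(P) \ L(Q) (P-component accepting, Q-component rejecting) has no reachable accepting pair and the difference is empty.
Hence every string in L(P) is also in L(Q).

Yes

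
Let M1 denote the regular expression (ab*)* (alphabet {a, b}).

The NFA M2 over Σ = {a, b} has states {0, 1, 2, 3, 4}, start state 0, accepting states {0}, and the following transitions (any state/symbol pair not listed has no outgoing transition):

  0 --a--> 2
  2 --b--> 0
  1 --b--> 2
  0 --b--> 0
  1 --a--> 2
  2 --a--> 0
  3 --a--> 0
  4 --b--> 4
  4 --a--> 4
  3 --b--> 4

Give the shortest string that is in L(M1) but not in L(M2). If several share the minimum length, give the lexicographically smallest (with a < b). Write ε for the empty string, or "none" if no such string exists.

a

The string a is accepted by M1 but not by M2.
No shorter string lies in the difference, and a is the lexicographically first length-1 string in L(M1) \ L(M2).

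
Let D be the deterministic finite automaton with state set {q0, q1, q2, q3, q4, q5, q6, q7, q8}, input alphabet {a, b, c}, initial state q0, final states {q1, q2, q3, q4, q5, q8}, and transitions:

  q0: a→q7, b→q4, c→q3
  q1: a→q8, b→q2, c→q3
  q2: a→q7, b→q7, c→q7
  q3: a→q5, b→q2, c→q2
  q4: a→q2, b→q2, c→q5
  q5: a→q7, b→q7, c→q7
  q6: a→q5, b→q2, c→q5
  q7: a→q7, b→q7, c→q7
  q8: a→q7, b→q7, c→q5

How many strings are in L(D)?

The useful subgraph on states {q0, q2, q3, q4, q5} is acyclic, so L(D) is finite; the longest accepting path visits 3 useful states, giving maximum string length 2.
Counting accepting paths from q0 by length: 2 of length 1, 6 of length 2. Total 8.

8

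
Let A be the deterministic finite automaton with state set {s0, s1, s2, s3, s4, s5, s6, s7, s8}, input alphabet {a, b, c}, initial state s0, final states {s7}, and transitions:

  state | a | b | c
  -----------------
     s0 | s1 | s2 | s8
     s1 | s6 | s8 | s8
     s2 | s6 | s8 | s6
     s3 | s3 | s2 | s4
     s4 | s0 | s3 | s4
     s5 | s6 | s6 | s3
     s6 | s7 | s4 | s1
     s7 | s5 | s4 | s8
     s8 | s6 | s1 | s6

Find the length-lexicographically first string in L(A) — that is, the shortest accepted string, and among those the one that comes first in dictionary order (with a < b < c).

A breadth-first search from s0 reaches an accepting state first via the path s0 → s1 → s6 → s7 on input aaa.
No string of length < 3 is accepted (BFS exhausts all shorter strings without reaching an accepting state), and aaa is the lexicographically least accepting string of length 3.

aaa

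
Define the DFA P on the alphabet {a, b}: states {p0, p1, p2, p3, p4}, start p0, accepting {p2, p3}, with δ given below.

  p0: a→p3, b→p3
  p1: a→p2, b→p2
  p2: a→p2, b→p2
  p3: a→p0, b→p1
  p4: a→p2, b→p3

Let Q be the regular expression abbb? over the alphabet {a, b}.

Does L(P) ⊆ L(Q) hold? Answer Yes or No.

The string a is in L(P) but not in L(Q).
So L(P) ⊄ L(Q).

No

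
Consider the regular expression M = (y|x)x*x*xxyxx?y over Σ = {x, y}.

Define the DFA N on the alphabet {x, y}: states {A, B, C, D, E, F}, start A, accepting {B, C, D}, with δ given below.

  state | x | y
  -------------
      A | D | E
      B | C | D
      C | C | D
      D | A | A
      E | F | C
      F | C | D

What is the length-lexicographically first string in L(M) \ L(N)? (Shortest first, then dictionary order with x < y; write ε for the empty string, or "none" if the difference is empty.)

xxxyxy

The string xxxyxy is accepted by M but not by N.
No shorter string lies in the difference, and xxxyxy is the lexicographically first length-6 string in L(M) \ L(N).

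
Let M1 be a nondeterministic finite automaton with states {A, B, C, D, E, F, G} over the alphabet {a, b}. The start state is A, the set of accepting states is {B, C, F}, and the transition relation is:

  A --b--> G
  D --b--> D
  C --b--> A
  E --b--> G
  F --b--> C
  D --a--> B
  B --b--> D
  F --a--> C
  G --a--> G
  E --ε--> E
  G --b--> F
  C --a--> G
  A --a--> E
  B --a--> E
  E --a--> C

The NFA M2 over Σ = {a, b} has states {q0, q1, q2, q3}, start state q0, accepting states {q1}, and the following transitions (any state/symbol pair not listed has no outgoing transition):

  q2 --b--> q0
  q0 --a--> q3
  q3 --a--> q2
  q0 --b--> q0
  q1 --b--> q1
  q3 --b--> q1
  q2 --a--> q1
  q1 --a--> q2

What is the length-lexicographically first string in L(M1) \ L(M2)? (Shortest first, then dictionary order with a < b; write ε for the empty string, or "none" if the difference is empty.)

aa

The string aa is accepted by M1 but not by M2.
No shorter string lies in the difference, and aa is the lexicographically first length-2 string in L(M1) \ L(M2).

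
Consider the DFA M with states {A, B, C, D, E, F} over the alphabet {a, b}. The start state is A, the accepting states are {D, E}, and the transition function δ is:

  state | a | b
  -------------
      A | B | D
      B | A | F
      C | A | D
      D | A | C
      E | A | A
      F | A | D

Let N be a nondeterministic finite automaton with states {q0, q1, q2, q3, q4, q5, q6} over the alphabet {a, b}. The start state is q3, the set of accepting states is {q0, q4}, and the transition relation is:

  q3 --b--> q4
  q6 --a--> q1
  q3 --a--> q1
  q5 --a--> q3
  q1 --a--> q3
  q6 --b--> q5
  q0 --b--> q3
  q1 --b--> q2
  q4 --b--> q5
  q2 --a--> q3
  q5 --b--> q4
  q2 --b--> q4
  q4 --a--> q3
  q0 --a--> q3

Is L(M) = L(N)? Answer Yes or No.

Exploring the product automaton M × N from the start pair (A, q3), following both machines on each input symbol, reaches 5 state pairs: (A, q3), (B, q1), (D, q4), (F, q2), (C, q5).
M accepts in {D, E} and N accepts in {q0, q4}. In every reachable pair the two components are either both accepting — (D, q4) — or both non-accepting, so no string is accepted by exactly one of the machines: L(M) \ L(N) and L(N) \ L(M) are both empty.
Hence every string is accepted by M iff it is accepted by N, and the two languages coincide.

Yes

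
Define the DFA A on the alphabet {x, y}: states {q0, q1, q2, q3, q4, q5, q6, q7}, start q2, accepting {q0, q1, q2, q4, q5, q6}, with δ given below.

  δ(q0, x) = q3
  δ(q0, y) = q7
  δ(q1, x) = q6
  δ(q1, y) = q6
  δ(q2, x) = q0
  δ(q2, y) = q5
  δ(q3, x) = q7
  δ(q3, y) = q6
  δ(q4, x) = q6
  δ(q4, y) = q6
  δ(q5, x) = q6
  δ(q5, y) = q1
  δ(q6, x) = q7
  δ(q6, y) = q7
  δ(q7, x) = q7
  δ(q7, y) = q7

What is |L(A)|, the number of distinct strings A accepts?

8

The useful subgraph on states {q0, q1, q2, q3, q5, q6} is acyclic, so L(A) is finite; the longest accepting path visits 4 useful states, giving maximum string length 3.
Counting accepting paths from q2 by length: 1 of length 0, 2 of length 1, 2 of length 2, 3 of length 3. Total 8.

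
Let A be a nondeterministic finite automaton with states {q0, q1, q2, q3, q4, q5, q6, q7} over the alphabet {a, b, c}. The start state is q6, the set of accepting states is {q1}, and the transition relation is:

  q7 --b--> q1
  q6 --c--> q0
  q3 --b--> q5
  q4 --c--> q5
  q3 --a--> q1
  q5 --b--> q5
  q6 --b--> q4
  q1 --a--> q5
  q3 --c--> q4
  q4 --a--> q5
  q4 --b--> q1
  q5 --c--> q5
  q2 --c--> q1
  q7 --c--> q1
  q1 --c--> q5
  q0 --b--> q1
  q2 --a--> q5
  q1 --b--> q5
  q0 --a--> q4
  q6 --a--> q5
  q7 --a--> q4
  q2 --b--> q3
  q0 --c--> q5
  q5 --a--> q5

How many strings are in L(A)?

The useful subgraph on states {q0, q1, q4, q6} is acyclic, so L(A) is finite; the longest accepting path visits 4 useful states, giving maximum string length 3.
Counting accepting paths from q6 by length: 2 of length 2, 1 of length 3. Total 3.

3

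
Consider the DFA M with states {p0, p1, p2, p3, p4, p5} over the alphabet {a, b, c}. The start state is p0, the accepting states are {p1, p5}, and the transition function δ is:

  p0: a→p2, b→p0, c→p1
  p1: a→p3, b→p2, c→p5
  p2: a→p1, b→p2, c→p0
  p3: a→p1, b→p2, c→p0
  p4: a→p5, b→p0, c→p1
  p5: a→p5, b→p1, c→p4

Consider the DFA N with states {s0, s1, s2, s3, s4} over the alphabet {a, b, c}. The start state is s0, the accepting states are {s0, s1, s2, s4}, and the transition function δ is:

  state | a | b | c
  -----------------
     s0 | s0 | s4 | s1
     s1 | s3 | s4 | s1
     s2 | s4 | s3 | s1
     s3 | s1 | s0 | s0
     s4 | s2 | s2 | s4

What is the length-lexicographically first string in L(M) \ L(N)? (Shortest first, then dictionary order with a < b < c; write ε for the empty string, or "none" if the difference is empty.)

The string cca is accepted by M but not by N.
No shorter string lies in the difference, and cca is the lexicographically first length-3 string in L(M) \ L(N).

cca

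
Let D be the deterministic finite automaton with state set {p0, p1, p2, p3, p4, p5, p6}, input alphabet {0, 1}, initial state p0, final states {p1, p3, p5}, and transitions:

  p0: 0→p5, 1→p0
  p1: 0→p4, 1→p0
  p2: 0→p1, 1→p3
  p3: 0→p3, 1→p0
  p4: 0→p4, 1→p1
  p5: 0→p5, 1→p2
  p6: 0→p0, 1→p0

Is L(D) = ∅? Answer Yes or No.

The string 0 is accepted: the run p0 → p5 ends in the accepting state p5.
Since at least one string is accepted, L(D) is not empty.

No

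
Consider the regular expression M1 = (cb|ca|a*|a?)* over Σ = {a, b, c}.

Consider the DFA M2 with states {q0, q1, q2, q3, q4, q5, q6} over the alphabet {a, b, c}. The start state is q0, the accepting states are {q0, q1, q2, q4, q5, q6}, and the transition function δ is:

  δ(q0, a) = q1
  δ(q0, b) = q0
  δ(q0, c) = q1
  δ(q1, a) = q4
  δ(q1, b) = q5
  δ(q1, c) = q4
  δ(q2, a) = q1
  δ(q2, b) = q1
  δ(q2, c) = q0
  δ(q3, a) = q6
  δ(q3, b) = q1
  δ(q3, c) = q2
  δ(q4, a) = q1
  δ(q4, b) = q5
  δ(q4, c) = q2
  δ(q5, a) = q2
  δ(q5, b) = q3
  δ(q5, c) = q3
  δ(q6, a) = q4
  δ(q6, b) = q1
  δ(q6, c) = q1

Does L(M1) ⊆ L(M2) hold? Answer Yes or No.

Converting the expression M1 to a DFA (subset construction, then merging equivalent states) gives the minimal DFA with states {r0, r1, r2}, start state r0, accepting states {r0} and transitions r0: a→r0, b→r1, c→r2; r1: a→r1, b→r1, c→r1; r2: a→r0, b→r0, c→r1.
Exploring the product automaton M1 × M2 from the start pair (r0, q0), following both machines on each input symbol, reaches 18 state pairs: (r0, q0), (r0, q1), (r1, q0), (r2, q1), (r0, q4), (r1, q5), (r2, q4), (r1, q1), (r0, q5), (r1, q4), (r2, q2), (r1, q2), (r1, q3), (r0, q2), (r2, q3), (r1, q6), (r2, q0), (r0, q6).
M1 accepts in {r0} and M2 accepts in {q0, q1, q2, q4, q5, q6}. The reachable pairs whose M1-component is accepting are (r0, q0), (r0, q1), (r0, q4), (r0, q5), (r0, q2), (r0, q6); in each of them the M2-component is accepting too, so the product for L(M1) \ L(M2) (M1-component accepting, M2-component rejecting) has no reachable accepting pair and the difference is empty.
Hence every string in L(M1) is also in L(M2).

Yes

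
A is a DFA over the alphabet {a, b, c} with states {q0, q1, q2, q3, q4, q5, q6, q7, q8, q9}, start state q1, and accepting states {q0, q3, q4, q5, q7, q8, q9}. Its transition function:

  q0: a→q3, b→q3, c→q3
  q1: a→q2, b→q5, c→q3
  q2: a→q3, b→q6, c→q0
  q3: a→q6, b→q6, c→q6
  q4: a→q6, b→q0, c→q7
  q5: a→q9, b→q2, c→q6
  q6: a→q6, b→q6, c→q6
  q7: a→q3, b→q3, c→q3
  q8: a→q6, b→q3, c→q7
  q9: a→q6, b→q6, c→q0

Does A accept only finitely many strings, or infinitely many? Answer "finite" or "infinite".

The useful states (reachable from q1 and able to reach an accepting state) are {q0, q1, q2, q3, q5, q9}.
Restricted to these states the transition graph has no cycle, so every accepting path has bounded length and L is finite.

finite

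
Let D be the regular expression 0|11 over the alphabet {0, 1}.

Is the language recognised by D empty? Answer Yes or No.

The string 0 matches the expression, so it belongs to L(D).
Since L(D) contains at least one string, it is not empty.

No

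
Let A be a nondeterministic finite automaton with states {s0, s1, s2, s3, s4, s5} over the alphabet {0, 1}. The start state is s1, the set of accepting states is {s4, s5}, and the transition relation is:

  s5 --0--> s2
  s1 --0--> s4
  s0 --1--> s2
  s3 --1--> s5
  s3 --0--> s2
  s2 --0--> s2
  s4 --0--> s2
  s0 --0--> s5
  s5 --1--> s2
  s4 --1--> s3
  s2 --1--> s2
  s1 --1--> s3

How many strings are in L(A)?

3

The useful subgraph on states {s1, s3, s4, s5} is acyclic, so L(A) is finite; the longest accepting path visits 4 useful states, giving maximum string length 3.
Counting accepting paths from s1 by length: 1 of length 1, 1 of length 2, 1 of length 3. Total 3.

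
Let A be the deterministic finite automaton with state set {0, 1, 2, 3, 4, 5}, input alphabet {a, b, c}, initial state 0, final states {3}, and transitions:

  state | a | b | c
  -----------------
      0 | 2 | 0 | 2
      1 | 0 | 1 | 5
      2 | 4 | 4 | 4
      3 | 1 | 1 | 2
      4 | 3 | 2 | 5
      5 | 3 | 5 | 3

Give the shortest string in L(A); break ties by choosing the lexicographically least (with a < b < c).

A breadth-first search from 0 reaches an accepting state first via the path 0 → 2 → 4 → 3 on input aaa.
No string of length < 3 is accepted (BFS exhausts all shorter strings without reaching an accepting state), and aaa is the lexicographically least accepting string of length 3.

aaa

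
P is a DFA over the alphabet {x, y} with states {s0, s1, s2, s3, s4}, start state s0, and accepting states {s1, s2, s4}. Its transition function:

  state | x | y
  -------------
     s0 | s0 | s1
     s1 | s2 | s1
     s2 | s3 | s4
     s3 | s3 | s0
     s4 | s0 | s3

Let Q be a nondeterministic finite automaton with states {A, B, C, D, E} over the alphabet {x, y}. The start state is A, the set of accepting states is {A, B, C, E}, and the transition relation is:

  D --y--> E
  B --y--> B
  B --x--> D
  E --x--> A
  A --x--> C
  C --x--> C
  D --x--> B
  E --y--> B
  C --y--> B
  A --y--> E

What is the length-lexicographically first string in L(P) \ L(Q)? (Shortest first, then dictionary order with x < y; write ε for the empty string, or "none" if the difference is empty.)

xyx

The string xyx is accepted by P but not by Q.
No shorter string lies in the difference, and xyx is the lexicographically first length-3 string in L(P) \ L(Q).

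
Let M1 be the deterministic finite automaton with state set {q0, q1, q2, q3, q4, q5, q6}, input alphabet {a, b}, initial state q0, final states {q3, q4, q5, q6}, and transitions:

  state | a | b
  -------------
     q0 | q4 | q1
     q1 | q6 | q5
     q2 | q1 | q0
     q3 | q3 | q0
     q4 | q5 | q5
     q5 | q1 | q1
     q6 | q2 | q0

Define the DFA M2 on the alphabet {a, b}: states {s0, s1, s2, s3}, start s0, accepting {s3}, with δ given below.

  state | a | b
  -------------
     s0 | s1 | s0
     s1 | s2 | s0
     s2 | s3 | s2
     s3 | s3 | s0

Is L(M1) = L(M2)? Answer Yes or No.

The string a is accepted by M1 but rejected by M2.
So L(M1) ≠ L(M2).

No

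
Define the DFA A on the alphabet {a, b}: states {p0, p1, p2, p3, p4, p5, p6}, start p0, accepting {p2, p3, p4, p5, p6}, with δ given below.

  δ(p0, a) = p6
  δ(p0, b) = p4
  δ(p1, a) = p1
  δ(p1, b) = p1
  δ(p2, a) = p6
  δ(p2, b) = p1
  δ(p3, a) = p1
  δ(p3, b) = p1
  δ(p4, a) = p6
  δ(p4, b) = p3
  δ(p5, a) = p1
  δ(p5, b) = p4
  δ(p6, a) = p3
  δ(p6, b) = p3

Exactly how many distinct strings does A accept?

8

The useful subgraph on states {p0, p3, p4, p6} is acyclic, so L(A) is finite; the longest accepting path visits 4 useful states, giving maximum string length 3.
Counting accepting paths from p0 by length: 2 of length 1, 4 of length 2, 2 of length 3. Total 8.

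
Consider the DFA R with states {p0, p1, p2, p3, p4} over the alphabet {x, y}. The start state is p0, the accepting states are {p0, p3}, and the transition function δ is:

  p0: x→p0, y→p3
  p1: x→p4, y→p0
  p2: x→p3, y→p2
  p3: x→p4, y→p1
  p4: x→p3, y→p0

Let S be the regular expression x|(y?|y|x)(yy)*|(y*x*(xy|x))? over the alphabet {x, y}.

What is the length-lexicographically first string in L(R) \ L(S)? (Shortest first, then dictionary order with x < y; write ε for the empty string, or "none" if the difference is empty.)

The string xyxx is accepted by R but not by S.
No shorter string lies in the difference, and xyxx is the lexicographically first length-4 string in L(R) \ L(S).

xyxx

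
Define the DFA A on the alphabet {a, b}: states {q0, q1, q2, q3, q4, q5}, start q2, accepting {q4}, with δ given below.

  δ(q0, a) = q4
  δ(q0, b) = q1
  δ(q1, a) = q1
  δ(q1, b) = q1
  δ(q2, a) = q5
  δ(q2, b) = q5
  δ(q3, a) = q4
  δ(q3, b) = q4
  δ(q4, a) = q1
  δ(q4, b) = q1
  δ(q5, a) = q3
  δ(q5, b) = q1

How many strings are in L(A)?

The useful subgraph on states {q2, q3, q4, q5} is acyclic, so L(A) is finite; the longest accepting path visits 4 useful states, giving maximum string length 3.
Counting accepting paths from q2 by length: 4 of length 3. Total 4.

4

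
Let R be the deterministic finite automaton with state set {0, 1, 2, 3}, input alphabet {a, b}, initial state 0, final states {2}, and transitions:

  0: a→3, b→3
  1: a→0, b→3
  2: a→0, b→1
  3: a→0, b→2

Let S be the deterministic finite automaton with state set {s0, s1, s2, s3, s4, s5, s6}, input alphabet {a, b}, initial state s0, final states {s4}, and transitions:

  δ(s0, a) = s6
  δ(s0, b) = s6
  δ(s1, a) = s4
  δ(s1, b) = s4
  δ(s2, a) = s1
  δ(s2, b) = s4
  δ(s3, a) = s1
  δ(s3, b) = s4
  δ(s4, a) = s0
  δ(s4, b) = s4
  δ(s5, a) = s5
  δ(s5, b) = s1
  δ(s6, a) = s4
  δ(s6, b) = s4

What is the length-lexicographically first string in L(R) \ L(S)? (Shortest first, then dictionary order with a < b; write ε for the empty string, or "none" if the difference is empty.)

aaab

The string aaab is accepted by R but not by S.
No shorter string lies in the difference, and aaab is the lexicographically first length-4 string in L(R) \ L(S).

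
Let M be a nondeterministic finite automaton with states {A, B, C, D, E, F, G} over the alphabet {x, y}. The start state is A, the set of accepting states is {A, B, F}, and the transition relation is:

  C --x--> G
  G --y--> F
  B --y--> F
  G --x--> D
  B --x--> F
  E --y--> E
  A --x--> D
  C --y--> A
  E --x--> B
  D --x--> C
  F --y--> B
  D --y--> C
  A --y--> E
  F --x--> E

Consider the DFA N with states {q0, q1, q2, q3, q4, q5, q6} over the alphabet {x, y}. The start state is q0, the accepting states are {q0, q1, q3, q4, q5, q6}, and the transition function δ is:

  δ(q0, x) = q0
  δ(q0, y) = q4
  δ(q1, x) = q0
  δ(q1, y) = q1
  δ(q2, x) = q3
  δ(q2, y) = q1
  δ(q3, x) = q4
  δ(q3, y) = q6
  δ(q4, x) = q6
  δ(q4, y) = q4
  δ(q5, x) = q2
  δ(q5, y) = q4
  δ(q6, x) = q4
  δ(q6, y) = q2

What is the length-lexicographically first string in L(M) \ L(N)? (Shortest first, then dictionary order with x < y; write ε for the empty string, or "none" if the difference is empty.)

yxy

The string yxy is accepted by M but not by N.
No shorter string lies in the difference, and yxy is the lexicographically first length-3 string in L(M) \ L(N).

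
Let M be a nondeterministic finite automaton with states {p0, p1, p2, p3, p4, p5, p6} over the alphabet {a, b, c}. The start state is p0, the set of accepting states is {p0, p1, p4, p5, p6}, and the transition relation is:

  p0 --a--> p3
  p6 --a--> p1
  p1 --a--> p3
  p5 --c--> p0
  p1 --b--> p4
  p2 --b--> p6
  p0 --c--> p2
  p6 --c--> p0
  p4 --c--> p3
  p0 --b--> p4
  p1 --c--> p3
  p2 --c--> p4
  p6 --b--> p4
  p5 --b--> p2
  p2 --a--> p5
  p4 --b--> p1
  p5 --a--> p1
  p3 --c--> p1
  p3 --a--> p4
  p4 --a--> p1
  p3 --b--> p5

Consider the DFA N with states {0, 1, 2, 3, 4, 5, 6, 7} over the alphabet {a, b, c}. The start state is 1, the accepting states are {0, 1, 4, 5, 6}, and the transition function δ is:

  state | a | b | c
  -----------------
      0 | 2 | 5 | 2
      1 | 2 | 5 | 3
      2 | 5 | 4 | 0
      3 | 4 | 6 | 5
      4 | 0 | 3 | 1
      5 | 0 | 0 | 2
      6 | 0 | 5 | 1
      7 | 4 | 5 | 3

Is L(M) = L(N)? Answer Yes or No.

Yes

Exploring the product automaton M × N from the start pair (p0, 1), following both machines on each input symbol, reaches 7 state pairs: (p0, 1), (p3, 2), (p4, 5), (p2, 3), (p5, 4), (p1, 0), (p6, 6).
M accepts in {p0, p1, p4, p5, p6} and N accepts in {0, 1, 4, 5, 6}. In every reachable pair the two components are either both accepting — (p0, 1), (p4, 5), (p5, 4), (p1, 0), (p6, 6) — or both non-accepting, so no string is accepted by exactly one of the machines: L(M) \ L(N) and L(N) \ L(M) are both empty.
Hence every string is accepted by M iff it is accepted by N, and the two languages coincide.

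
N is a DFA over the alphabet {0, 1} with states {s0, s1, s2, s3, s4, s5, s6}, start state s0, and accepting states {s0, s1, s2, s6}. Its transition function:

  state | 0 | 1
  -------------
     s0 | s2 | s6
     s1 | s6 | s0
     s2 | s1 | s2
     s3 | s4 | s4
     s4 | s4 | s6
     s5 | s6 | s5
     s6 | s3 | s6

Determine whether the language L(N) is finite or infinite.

infinite

State s0 is reachable from the start and can reach an accepting state, and it lies on the cycle s0 → s2 → s1 → s0.
Traversing that cycle any number of times yields accepted strings of unbounded length, so the language is infinite.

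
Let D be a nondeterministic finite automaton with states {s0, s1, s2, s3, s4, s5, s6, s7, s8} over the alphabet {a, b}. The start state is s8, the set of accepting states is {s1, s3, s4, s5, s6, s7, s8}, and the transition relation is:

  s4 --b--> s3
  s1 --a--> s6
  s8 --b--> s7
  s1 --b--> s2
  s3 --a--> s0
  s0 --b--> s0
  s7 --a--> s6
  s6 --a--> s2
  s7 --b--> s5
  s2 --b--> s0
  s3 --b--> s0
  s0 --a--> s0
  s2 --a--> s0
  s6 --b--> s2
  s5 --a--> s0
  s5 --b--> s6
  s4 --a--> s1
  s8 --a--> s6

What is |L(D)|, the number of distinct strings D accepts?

The useful subgraph on states {s5, s6, s7, s8} is acyclic, so L(D) is finite; the longest accepting path visits 4 useful states, giving maximum string length 3.
Counting accepting paths from s8 by length: 1 of length 0, 2 of length 1, 2 of length 2, 1 of length 3. Total 6.

6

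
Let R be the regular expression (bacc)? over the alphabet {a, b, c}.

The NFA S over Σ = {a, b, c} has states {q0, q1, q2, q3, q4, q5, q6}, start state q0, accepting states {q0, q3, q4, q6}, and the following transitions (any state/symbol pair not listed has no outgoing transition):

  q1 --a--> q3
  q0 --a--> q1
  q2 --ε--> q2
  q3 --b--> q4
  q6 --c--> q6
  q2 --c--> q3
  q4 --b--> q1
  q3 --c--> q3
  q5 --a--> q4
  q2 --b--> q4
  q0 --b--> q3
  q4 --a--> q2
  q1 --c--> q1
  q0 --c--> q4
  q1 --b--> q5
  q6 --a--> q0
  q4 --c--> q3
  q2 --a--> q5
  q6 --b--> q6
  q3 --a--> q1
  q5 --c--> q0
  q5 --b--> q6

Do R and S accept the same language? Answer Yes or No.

No

The string bacc is accepted by R but rejected by S.
So L(R) ≠ L(S).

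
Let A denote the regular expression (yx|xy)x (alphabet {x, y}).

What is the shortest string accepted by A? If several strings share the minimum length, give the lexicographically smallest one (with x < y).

xyx

By inspection of the expression, no string of length less than 3 matches, and xyx is the lexicographically first match of length 3.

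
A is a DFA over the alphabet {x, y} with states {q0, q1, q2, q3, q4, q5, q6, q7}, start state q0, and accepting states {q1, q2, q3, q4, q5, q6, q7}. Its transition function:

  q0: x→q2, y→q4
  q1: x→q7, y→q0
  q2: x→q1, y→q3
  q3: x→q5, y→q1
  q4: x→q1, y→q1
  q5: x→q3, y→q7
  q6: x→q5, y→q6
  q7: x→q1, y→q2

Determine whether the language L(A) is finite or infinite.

State q0 is reachable from the start and can reach an accepting state, and it lies on the cycle q0 → q2 → q1 → q0.
Traversing that cycle any number of times yields accepted strings of unbounded length, so the language is infinite.

infinite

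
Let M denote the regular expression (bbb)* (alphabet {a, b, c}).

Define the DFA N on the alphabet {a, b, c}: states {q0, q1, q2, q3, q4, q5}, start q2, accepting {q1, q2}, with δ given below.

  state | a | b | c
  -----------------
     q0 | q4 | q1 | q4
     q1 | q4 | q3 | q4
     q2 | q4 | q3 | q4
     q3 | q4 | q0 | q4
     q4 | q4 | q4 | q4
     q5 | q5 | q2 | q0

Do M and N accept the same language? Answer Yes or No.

Yes

Converting the expression M to a DFA (subset construction, then merging equivalent states) gives the minimal DFA with states {m0, m1, m2, m3}, start state m0, accepting states {m0} and transitions m0: a→m1, b→m2, c→m1; m1: a→m1, b→m1, c→m1; m2: a→m1, b→m3, c→m1; m3: a→m1, b→m0, c→m1.
Exploring the product automaton M × N from the start pair (m0, q2), following both machines on each input symbol, reaches 5 state pairs: (m0, q2), (m1, q4), (m2, q3), (m3, q0), (m0, q1).
M accepts in {m0} and N accepts in {q1, q2}. In every reachable pair the two components are either both accepting — (m0, q2), (m0, q1) — or both non-accepting, so no string is accepted by exactly one of the machines: L(M) \ L(N) and L(N) \ L(M) are both empty.
Hence every string is accepted by M iff it is accepted by N, and the two languages coincide.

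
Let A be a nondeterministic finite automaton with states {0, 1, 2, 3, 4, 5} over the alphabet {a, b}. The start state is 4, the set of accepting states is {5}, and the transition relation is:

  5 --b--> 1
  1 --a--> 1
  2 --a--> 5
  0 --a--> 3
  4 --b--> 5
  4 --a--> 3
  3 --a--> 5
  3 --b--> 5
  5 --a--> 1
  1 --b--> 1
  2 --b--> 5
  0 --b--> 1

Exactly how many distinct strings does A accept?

The useful subgraph on states {3, 4, 5} is acyclic, so L(A) is finite; the longest accepting path visits 3 useful states, giving maximum string length 2.
Counting accepting paths from 4 by length: 1 of length 1, 2 of length 2. Total 3.

3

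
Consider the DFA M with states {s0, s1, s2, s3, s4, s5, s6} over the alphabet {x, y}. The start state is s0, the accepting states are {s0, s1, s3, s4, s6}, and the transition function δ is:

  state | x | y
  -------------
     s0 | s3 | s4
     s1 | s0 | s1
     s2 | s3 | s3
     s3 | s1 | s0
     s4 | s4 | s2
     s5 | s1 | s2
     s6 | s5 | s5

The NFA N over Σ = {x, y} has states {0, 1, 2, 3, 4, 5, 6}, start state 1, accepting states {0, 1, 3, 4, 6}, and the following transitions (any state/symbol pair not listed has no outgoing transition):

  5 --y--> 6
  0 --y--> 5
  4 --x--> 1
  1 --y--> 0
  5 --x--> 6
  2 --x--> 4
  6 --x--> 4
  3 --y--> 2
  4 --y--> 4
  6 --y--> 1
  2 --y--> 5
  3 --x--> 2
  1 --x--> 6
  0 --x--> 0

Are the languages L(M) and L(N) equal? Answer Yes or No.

Exploring the product automaton M × N from the start pair (s0, 1), following both machines on each input symbol, reaches 5 state pairs: (s0, 1), (s3, 6), (s4, 0), (s1, 4), (s2, 5).
M accepts in {s0, s1, s3, s4, s6} and N accepts in {0, 1, 3, 4, 6}. In every reachable pair the two components are either both accepting — (s0, 1), (s3, 6), (s4, 0), (s1, 4) — or both non-accepting, so no string is accepted by exactly one of the machines: L(M) \ L(N) and L(N) \ L(M) are both empty.
Hence every string is accepted by M iff it is accepted by N, and the two languages coincide.

Yes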